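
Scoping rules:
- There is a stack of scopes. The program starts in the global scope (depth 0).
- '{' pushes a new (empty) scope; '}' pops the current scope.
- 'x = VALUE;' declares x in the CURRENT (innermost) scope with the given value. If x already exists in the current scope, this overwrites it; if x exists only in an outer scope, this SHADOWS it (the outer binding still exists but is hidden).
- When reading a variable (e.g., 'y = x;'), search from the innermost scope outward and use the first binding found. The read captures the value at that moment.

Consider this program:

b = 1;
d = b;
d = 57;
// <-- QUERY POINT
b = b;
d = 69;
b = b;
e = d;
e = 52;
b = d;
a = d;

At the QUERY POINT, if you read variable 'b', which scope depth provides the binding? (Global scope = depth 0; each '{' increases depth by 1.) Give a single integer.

Answer: 0

Derivation:
Step 1: declare b=1 at depth 0
Step 2: declare d=(read b)=1 at depth 0
Step 3: declare d=57 at depth 0
Visible at query point: b=1 d=57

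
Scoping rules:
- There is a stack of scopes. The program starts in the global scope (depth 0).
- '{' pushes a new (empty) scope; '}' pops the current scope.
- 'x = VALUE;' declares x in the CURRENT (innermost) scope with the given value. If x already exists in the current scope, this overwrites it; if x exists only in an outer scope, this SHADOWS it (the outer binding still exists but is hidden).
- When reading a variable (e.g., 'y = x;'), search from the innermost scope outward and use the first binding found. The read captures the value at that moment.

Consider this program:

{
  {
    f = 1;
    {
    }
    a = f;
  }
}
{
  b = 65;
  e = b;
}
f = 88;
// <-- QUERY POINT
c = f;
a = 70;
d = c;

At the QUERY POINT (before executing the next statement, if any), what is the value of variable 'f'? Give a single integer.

Step 1: enter scope (depth=1)
Step 2: enter scope (depth=2)
Step 3: declare f=1 at depth 2
Step 4: enter scope (depth=3)
Step 5: exit scope (depth=2)
Step 6: declare a=(read f)=1 at depth 2
Step 7: exit scope (depth=1)
Step 8: exit scope (depth=0)
Step 9: enter scope (depth=1)
Step 10: declare b=65 at depth 1
Step 11: declare e=(read b)=65 at depth 1
Step 12: exit scope (depth=0)
Step 13: declare f=88 at depth 0
Visible at query point: f=88

Answer: 88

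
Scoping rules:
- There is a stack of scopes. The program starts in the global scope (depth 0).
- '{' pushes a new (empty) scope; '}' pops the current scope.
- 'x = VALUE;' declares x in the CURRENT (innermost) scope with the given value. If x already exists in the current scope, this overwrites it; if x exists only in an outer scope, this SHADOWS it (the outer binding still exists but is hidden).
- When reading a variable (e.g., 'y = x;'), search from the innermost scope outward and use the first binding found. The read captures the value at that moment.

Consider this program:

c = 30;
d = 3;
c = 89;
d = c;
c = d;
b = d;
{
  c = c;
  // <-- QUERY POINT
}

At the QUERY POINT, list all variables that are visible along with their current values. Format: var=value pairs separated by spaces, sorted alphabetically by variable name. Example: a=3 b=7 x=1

Step 1: declare c=30 at depth 0
Step 2: declare d=3 at depth 0
Step 3: declare c=89 at depth 0
Step 4: declare d=(read c)=89 at depth 0
Step 5: declare c=(read d)=89 at depth 0
Step 6: declare b=(read d)=89 at depth 0
Step 7: enter scope (depth=1)
Step 8: declare c=(read c)=89 at depth 1
Visible at query point: b=89 c=89 d=89

Answer: b=89 c=89 d=89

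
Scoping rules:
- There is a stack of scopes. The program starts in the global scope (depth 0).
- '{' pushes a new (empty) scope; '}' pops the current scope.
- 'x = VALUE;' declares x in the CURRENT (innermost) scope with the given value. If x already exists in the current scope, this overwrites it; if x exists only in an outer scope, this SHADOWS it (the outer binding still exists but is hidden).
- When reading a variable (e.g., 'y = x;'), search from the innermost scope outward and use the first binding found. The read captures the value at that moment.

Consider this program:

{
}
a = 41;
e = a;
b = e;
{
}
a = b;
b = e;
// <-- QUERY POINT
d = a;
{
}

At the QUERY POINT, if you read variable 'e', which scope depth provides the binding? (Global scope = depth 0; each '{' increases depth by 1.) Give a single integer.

Step 1: enter scope (depth=1)
Step 2: exit scope (depth=0)
Step 3: declare a=41 at depth 0
Step 4: declare e=(read a)=41 at depth 0
Step 5: declare b=(read e)=41 at depth 0
Step 6: enter scope (depth=1)
Step 7: exit scope (depth=0)
Step 8: declare a=(read b)=41 at depth 0
Step 9: declare b=(read e)=41 at depth 0
Visible at query point: a=41 b=41 e=41

Answer: 0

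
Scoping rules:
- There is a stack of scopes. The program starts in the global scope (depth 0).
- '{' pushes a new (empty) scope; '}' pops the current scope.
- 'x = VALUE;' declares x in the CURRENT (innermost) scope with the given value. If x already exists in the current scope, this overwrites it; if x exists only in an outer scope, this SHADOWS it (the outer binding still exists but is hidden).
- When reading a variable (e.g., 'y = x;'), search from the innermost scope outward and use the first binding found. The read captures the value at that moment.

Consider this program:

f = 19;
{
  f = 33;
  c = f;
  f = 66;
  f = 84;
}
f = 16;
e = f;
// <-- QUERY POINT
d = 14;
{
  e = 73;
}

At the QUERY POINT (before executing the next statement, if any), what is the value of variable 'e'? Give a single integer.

Answer: 16

Derivation:
Step 1: declare f=19 at depth 0
Step 2: enter scope (depth=1)
Step 3: declare f=33 at depth 1
Step 4: declare c=(read f)=33 at depth 1
Step 5: declare f=66 at depth 1
Step 6: declare f=84 at depth 1
Step 7: exit scope (depth=0)
Step 8: declare f=16 at depth 0
Step 9: declare e=(read f)=16 at depth 0
Visible at query point: e=16 f=16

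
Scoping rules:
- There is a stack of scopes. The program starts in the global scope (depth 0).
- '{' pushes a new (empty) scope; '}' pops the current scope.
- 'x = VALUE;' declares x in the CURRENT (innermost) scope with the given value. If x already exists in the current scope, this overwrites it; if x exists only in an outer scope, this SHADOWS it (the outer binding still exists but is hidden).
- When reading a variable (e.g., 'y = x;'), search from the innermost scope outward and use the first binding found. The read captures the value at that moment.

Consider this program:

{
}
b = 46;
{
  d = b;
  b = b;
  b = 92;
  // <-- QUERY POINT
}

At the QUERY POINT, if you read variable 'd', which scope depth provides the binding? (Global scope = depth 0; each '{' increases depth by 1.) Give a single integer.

Answer: 1

Derivation:
Step 1: enter scope (depth=1)
Step 2: exit scope (depth=0)
Step 3: declare b=46 at depth 0
Step 4: enter scope (depth=1)
Step 5: declare d=(read b)=46 at depth 1
Step 6: declare b=(read b)=46 at depth 1
Step 7: declare b=92 at depth 1
Visible at query point: b=92 d=46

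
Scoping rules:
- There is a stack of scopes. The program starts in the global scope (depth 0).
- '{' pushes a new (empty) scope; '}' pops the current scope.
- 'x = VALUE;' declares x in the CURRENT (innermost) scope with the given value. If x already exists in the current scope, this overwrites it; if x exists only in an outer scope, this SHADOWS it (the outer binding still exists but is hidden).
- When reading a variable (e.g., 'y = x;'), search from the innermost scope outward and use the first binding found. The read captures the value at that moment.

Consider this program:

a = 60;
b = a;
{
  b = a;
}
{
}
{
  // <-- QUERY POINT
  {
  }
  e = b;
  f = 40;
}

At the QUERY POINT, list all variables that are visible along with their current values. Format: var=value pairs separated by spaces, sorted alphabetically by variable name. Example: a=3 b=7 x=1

Step 1: declare a=60 at depth 0
Step 2: declare b=(read a)=60 at depth 0
Step 3: enter scope (depth=1)
Step 4: declare b=(read a)=60 at depth 1
Step 5: exit scope (depth=0)
Step 6: enter scope (depth=1)
Step 7: exit scope (depth=0)
Step 8: enter scope (depth=1)
Visible at query point: a=60 b=60

Answer: a=60 b=60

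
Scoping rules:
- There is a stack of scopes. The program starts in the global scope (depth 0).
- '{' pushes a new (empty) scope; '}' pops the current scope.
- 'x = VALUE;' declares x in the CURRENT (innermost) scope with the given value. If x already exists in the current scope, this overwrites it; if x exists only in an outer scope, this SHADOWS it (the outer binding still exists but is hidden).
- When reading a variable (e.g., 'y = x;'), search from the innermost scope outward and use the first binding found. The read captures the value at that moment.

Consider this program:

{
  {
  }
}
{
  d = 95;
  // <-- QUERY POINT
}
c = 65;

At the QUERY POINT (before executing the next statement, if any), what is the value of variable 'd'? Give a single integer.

Step 1: enter scope (depth=1)
Step 2: enter scope (depth=2)
Step 3: exit scope (depth=1)
Step 4: exit scope (depth=0)
Step 5: enter scope (depth=1)
Step 6: declare d=95 at depth 1
Visible at query point: d=95

Answer: 95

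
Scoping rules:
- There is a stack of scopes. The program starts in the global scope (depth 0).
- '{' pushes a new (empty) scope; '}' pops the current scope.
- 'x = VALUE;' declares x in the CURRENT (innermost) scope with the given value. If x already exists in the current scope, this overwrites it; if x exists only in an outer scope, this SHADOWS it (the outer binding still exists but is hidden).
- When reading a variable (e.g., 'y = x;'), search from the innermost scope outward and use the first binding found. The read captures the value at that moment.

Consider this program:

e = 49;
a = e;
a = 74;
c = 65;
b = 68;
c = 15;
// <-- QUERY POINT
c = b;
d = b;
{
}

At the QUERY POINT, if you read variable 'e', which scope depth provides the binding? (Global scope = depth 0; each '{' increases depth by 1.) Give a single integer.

Step 1: declare e=49 at depth 0
Step 2: declare a=(read e)=49 at depth 0
Step 3: declare a=74 at depth 0
Step 4: declare c=65 at depth 0
Step 5: declare b=68 at depth 0
Step 6: declare c=15 at depth 0
Visible at query point: a=74 b=68 c=15 e=49

Answer: 0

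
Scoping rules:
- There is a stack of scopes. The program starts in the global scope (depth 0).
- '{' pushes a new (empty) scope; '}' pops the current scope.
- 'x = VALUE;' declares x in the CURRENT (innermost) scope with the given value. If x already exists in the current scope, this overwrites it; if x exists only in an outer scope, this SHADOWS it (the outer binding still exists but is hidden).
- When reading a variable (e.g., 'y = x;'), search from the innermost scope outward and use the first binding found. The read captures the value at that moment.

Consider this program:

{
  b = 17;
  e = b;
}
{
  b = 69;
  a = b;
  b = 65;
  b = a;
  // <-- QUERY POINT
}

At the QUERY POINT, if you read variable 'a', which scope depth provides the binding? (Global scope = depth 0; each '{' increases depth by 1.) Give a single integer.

Answer: 1

Derivation:
Step 1: enter scope (depth=1)
Step 2: declare b=17 at depth 1
Step 3: declare e=(read b)=17 at depth 1
Step 4: exit scope (depth=0)
Step 5: enter scope (depth=1)
Step 6: declare b=69 at depth 1
Step 7: declare a=(read b)=69 at depth 1
Step 8: declare b=65 at depth 1
Step 9: declare b=(read a)=69 at depth 1
Visible at query point: a=69 b=69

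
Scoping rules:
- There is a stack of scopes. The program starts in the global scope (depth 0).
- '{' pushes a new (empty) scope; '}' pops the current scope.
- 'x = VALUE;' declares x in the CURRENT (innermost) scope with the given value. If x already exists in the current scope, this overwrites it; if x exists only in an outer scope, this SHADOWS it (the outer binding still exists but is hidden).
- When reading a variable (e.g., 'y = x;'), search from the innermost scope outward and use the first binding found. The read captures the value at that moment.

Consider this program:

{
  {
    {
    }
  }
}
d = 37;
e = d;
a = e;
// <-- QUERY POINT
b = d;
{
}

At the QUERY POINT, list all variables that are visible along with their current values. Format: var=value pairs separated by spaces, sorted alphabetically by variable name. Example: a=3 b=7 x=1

Answer: a=37 d=37 e=37

Derivation:
Step 1: enter scope (depth=1)
Step 2: enter scope (depth=2)
Step 3: enter scope (depth=3)
Step 4: exit scope (depth=2)
Step 5: exit scope (depth=1)
Step 6: exit scope (depth=0)
Step 7: declare d=37 at depth 0
Step 8: declare e=(read d)=37 at depth 0
Step 9: declare a=(read e)=37 at depth 0
Visible at query point: a=37 d=37 e=37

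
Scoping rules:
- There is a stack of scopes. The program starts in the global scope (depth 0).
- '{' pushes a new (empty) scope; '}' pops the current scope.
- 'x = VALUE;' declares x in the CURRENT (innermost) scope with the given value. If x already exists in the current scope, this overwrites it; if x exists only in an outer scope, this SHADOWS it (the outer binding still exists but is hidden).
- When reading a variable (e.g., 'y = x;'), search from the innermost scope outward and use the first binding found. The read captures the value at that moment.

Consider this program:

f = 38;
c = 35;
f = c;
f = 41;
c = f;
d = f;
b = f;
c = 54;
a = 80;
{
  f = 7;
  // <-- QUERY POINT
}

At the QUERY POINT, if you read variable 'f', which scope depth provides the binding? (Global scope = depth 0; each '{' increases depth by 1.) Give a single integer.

Answer: 1

Derivation:
Step 1: declare f=38 at depth 0
Step 2: declare c=35 at depth 0
Step 3: declare f=(read c)=35 at depth 0
Step 4: declare f=41 at depth 0
Step 5: declare c=(read f)=41 at depth 0
Step 6: declare d=(read f)=41 at depth 0
Step 7: declare b=(read f)=41 at depth 0
Step 8: declare c=54 at depth 0
Step 9: declare a=80 at depth 0
Step 10: enter scope (depth=1)
Step 11: declare f=7 at depth 1
Visible at query point: a=80 b=41 c=54 d=41 f=7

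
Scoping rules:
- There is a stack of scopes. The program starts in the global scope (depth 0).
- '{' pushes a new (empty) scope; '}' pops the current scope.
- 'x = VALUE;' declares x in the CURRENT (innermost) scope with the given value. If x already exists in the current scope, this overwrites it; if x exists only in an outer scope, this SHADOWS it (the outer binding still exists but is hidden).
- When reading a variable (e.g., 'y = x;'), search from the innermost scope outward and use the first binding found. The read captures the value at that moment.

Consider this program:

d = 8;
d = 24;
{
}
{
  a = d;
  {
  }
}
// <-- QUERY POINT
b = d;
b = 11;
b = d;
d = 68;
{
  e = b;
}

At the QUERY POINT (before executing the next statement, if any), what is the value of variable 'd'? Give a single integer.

Step 1: declare d=8 at depth 0
Step 2: declare d=24 at depth 0
Step 3: enter scope (depth=1)
Step 4: exit scope (depth=0)
Step 5: enter scope (depth=1)
Step 6: declare a=(read d)=24 at depth 1
Step 7: enter scope (depth=2)
Step 8: exit scope (depth=1)
Step 9: exit scope (depth=0)
Visible at query point: d=24

Answer: 24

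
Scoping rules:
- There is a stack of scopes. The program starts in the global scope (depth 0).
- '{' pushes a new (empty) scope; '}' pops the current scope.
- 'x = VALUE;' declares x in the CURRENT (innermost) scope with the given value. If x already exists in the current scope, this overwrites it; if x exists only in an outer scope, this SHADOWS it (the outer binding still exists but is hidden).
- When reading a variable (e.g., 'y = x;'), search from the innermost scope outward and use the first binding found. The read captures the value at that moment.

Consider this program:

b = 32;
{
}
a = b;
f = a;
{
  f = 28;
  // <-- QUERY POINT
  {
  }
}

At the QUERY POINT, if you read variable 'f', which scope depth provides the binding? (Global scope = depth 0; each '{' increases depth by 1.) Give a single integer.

Step 1: declare b=32 at depth 0
Step 2: enter scope (depth=1)
Step 3: exit scope (depth=0)
Step 4: declare a=(read b)=32 at depth 0
Step 5: declare f=(read a)=32 at depth 0
Step 6: enter scope (depth=1)
Step 7: declare f=28 at depth 1
Visible at query point: a=32 b=32 f=28

Answer: 1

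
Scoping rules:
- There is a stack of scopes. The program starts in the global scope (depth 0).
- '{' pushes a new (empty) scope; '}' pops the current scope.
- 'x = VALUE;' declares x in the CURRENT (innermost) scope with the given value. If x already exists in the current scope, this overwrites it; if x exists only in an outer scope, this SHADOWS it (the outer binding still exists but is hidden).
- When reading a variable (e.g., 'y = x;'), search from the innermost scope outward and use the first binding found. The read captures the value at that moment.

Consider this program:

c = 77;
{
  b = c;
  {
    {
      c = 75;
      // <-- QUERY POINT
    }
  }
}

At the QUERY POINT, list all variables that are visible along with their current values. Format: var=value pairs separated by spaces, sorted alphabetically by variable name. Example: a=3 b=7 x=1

Answer: b=77 c=75

Derivation:
Step 1: declare c=77 at depth 0
Step 2: enter scope (depth=1)
Step 3: declare b=(read c)=77 at depth 1
Step 4: enter scope (depth=2)
Step 5: enter scope (depth=3)
Step 6: declare c=75 at depth 3
Visible at query point: b=77 c=75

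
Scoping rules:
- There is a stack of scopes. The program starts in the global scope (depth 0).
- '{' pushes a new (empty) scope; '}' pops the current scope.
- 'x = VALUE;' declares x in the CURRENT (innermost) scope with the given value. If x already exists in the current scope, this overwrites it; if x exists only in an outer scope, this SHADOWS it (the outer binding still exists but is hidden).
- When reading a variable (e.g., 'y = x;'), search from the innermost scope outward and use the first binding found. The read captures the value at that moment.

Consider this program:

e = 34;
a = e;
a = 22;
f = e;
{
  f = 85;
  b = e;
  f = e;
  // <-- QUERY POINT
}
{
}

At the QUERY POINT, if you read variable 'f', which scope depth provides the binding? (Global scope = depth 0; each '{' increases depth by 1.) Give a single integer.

Answer: 1

Derivation:
Step 1: declare e=34 at depth 0
Step 2: declare a=(read e)=34 at depth 0
Step 3: declare a=22 at depth 0
Step 4: declare f=(read e)=34 at depth 0
Step 5: enter scope (depth=1)
Step 6: declare f=85 at depth 1
Step 7: declare b=(read e)=34 at depth 1
Step 8: declare f=(read e)=34 at depth 1
Visible at query point: a=22 b=34 e=34 f=34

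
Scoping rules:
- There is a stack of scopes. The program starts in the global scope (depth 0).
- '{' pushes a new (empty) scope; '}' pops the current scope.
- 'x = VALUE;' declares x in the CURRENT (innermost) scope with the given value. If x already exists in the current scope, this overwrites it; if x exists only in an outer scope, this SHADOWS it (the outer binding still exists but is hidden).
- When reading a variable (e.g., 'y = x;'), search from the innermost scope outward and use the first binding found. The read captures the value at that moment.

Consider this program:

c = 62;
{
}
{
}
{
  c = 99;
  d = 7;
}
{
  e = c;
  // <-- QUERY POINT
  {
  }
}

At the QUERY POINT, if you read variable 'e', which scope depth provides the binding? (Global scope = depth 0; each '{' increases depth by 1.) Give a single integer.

Answer: 1

Derivation:
Step 1: declare c=62 at depth 0
Step 2: enter scope (depth=1)
Step 3: exit scope (depth=0)
Step 4: enter scope (depth=1)
Step 5: exit scope (depth=0)
Step 6: enter scope (depth=1)
Step 7: declare c=99 at depth 1
Step 8: declare d=7 at depth 1
Step 9: exit scope (depth=0)
Step 10: enter scope (depth=1)
Step 11: declare e=(read c)=62 at depth 1
Visible at query point: c=62 e=62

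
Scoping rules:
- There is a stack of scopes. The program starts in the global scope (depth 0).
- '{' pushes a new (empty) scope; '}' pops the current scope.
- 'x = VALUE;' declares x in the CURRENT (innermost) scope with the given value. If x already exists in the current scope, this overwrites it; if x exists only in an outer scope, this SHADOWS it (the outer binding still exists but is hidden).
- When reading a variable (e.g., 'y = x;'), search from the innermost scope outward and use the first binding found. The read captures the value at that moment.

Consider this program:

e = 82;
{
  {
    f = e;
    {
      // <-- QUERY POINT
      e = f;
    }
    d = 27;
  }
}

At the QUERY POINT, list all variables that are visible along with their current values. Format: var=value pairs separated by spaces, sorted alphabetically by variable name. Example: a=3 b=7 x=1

Answer: e=82 f=82

Derivation:
Step 1: declare e=82 at depth 0
Step 2: enter scope (depth=1)
Step 3: enter scope (depth=2)
Step 4: declare f=(read e)=82 at depth 2
Step 5: enter scope (depth=3)
Visible at query point: e=82 f=82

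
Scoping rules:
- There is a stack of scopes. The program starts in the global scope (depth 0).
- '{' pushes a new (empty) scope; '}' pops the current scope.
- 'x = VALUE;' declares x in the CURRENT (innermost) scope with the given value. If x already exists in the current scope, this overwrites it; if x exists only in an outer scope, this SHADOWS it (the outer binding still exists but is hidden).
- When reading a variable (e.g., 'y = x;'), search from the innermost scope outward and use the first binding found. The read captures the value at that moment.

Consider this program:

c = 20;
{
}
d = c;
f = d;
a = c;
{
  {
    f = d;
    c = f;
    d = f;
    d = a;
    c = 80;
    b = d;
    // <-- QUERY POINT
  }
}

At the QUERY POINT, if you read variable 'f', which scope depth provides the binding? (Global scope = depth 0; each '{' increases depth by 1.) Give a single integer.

Answer: 2

Derivation:
Step 1: declare c=20 at depth 0
Step 2: enter scope (depth=1)
Step 3: exit scope (depth=0)
Step 4: declare d=(read c)=20 at depth 0
Step 5: declare f=(read d)=20 at depth 0
Step 6: declare a=(read c)=20 at depth 0
Step 7: enter scope (depth=1)
Step 8: enter scope (depth=2)
Step 9: declare f=(read d)=20 at depth 2
Step 10: declare c=(read f)=20 at depth 2
Step 11: declare d=(read f)=20 at depth 2
Step 12: declare d=(read a)=20 at depth 2
Step 13: declare c=80 at depth 2
Step 14: declare b=(read d)=20 at depth 2
Visible at query point: a=20 b=20 c=80 d=20 f=20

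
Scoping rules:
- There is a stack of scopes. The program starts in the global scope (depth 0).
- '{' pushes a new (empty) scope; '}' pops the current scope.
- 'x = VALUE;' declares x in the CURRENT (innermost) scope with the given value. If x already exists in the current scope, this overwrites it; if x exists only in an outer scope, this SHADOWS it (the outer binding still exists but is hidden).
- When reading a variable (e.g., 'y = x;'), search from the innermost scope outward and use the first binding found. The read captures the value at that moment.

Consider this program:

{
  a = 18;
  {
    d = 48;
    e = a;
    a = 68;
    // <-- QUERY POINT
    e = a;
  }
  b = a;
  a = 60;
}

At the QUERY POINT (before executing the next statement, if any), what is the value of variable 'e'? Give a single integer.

Step 1: enter scope (depth=1)
Step 2: declare a=18 at depth 1
Step 3: enter scope (depth=2)
Step 4: declare d=48 at depth 2
Step 5: declare e=(read a)=18 at depth 2
Step 6: declare a=68 at depth 2
Visible at query point: a=68 d=48 e=18

Answer: 18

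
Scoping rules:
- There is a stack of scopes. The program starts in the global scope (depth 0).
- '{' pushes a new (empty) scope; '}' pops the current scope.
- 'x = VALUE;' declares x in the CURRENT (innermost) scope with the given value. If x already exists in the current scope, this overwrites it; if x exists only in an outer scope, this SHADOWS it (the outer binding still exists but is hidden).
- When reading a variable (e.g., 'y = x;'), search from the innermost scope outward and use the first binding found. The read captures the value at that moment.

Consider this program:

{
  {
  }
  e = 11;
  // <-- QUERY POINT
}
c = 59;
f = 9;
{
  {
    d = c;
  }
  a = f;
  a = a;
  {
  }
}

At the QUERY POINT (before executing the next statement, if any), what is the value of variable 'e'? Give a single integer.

Answer: 11

Derivation:
Step 1: enter scope (depth=1)
Step 2: enter scope (depth=2)
Step 3: exit scope (depth=1)
Step 4: declare e=11 at depth 1
Visible at query point: e=11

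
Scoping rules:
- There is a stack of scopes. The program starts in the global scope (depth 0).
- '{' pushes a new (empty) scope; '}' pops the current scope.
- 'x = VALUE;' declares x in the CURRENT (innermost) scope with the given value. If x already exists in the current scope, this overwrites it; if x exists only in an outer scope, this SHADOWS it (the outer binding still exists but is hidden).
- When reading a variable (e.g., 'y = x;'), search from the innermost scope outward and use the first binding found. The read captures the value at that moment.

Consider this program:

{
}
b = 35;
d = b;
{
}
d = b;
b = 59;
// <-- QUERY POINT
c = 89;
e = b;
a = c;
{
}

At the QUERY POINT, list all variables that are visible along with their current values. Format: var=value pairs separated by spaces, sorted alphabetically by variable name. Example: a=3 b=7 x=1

Answer: b=59 d=35

Derivation:
Step 1: enter scope (depth=1)
Step 2: exit scope (depth=0)
Step 3: declare b=35 at depth 0
Step 4: declare d=(read b)=35 at depth 0
Step 5: enter scope (depth=1)
Step 6: exit scope (depth=0)
Step 7: declare d=(read b)=35 at depth 0
Step 8: declare b=59 at depth 0
Visible at query point: b=59 d=35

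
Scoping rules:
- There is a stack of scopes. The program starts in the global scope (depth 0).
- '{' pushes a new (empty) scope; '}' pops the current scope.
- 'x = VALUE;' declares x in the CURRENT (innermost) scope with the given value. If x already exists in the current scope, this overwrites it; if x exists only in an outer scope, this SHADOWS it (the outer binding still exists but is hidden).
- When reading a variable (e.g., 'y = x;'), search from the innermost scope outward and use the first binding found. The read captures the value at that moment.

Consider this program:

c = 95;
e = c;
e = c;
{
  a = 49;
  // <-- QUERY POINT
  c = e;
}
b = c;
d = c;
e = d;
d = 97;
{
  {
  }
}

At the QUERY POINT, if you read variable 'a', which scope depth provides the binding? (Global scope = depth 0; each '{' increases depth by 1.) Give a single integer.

Answer: 1

Derivation:
Step 1: declare c=95 at depth 0
Step 2: declare e=(read c)=95 at depth 0
Step 3: declare e=(read c)=95 at depth 0
Step 4: enter scope (depth=1)
Step 5: declare a=49 at depth 1
Visible at query point: a=49 c=95 e=95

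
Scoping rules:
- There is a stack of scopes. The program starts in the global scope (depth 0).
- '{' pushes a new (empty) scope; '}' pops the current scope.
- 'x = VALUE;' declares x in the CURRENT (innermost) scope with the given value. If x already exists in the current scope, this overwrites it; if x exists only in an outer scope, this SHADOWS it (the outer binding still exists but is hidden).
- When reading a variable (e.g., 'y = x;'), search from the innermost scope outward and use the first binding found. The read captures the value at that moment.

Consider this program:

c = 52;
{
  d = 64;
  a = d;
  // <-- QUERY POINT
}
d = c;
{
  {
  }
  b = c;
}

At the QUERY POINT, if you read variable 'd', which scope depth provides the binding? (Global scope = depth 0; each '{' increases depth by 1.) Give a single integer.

Answer: 1

Derivation:
Step 1: declare c=52 at depth 0
Step 2: enter scope (depth=1)
Step 3: declare d=64 at depth 1
Step 4: declare a=(read d)=64 at depth 1
Visible at query point: a=64 c=52 d=64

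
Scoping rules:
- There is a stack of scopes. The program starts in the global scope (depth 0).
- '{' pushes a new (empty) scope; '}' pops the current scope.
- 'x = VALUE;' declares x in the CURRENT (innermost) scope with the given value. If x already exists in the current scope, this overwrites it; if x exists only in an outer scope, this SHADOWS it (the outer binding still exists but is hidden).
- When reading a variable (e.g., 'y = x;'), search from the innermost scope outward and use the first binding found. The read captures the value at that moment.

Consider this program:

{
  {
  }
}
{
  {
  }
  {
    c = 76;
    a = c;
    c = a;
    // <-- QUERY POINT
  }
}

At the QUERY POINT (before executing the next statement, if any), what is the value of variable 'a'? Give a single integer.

Step 1: enter scope (depth=1)
Step 2: enter scope (depth=2)
Step 3: exit scope (depth=1)
Step 4: exit scope (depth=0)
Step 5: enter scope (depth=1)
Step 6: enter scope (depth=2)
Step 7: exit scope (depth=1)
Step 8: enter scope (depth=2)
Step 9: declare c=76 at depth 2
Step 10: declare a=(read c)=76 at depth 2
Step 11: declare c=(read a)=76 at depth 2
Visible at query point: a=76 c=76

Answer: 76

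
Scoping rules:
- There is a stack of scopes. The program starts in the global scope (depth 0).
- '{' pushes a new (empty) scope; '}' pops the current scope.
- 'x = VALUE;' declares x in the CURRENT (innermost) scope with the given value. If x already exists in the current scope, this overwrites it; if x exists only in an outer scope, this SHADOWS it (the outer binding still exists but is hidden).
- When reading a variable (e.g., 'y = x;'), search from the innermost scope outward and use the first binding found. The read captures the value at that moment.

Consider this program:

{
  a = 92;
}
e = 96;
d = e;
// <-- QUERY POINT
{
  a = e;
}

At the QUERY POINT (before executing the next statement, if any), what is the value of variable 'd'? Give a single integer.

Answer: 96

Derivation:
Step 1: enter scope (depth=1)
Step 2: declare a=92 at depth 1
Step 3: exit scope (depth=0)
Step 4: declare e=96 at depth 0
Step 5: declare d=(read e)=96 at depth 0
Visible at query point: d=96 e=96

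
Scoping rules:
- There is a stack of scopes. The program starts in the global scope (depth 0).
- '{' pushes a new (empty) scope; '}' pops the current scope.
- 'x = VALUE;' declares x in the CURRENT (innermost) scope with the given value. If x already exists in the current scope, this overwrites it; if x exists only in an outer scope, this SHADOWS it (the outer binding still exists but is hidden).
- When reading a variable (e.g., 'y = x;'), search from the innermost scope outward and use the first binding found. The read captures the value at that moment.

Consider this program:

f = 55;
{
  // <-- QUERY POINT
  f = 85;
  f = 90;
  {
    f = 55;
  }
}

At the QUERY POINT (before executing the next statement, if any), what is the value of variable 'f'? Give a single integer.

Answer: 55

Derivation:
Step 1: declare f=55 at depth 0
Step 2: enter scope (depth=1)
Visible at query point: f=55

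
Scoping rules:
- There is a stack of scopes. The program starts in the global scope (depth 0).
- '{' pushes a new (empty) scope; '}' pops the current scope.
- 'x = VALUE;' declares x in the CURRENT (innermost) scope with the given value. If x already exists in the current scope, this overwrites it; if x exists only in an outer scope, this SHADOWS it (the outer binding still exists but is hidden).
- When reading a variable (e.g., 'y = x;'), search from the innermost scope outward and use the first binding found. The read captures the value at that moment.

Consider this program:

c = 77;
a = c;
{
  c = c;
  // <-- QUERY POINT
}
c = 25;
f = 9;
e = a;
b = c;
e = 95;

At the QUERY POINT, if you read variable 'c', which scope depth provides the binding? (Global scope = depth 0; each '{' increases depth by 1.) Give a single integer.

Step 1: declare c=77 at depth 0
Step 2: declare a=(read c)=77 at depth 0
Step 3: enter scope (depth=1)
Step 4: declare c=(read c)=77 at depth 1
Visible at query point: a=77 c=77

Answer: 1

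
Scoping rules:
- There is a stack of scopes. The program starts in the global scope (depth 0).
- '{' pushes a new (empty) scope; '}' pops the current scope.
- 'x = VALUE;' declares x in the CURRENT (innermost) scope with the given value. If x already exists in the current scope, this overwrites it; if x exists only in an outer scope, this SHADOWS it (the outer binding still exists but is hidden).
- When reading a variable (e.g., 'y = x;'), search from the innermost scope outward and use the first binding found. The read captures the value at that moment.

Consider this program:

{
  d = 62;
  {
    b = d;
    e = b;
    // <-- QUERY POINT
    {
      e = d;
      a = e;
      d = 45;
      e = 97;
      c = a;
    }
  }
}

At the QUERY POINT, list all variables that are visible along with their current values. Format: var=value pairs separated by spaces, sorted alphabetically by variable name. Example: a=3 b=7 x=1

Answer: b=62 d=62 e=62

Derivation:
Step 1: enter scope (depth=1)
Step 2: declare d=62 at depth 1
Step 3: enter scope (depth=2)
Step 4: declare b=(read d)=62 at depth 2
Step 5: declare e=(read b)=62 at depth 2
Visible at query point: b=62 d=62 e=62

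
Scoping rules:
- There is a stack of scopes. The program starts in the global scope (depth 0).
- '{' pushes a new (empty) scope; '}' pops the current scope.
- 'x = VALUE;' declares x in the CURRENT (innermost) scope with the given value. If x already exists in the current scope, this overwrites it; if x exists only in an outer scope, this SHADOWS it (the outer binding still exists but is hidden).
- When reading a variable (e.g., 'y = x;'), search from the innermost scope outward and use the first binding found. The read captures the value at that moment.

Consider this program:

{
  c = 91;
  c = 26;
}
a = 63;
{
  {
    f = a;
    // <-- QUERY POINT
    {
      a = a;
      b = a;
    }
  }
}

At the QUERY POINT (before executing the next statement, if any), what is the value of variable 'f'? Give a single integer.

Step 1: enter scope (depth=1)
Step 2: declare c=91 at depth 1
Step 3: declare c=26 at depth 1
Step 4: exit scope (depth=0)
Step 5: declare a=63 at depth 0
Step 6: enter scope (depth=1)
Step 7: enter scope (depth=2)
Step 8: declare f=(read a)=63 at depth 2
Visible at query point: a=63 f=63

Answer: 63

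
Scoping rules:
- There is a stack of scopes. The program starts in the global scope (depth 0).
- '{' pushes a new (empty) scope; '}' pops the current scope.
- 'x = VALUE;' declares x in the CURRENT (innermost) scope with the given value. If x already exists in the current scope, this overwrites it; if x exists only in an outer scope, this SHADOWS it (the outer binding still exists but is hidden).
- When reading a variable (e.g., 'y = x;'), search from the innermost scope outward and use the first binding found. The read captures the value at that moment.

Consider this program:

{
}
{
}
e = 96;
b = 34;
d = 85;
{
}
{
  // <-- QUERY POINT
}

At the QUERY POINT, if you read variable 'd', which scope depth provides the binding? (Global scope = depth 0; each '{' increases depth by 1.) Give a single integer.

Answer: 0

Derivation:
Step 1: enter scope (depth=1)
Step 2: exit scope (depth=0)
Step 3: enter scope (depth=1)
Step 4: exit scope (depth=0)
Step 5: declare e=96 at depth 0
Step 6: declare b=34 at depth 0
Step 7: declare d=85 at depth 0
Step 8: enter scope (depth=1)
Step 9: exit scope (depth=0)
Step 10: enter scope (depth=1)
Visible at query point: b=34 d=85 e=96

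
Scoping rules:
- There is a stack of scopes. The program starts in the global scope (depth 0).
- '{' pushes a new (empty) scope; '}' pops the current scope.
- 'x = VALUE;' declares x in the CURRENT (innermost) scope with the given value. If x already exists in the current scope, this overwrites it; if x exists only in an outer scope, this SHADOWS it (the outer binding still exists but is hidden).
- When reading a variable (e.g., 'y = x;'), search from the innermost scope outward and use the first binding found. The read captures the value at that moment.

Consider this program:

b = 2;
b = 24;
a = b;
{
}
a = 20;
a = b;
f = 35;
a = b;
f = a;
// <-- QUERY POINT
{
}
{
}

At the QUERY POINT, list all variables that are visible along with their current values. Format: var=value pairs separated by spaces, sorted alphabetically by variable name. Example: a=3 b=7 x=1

Step 1: declare b=2 at depth 0
Step 2: declare b=24 at depth 0
Step 3: declare a=(read b)=24 at depth 0
Step 4: enter scope (depth=1)
Step 5: exit scope (depth=0)
Step 6: declare a=20 at depth 0
Step 7: declare a=(read b)=24 at depth 0
Step 8: declare f=35 at depth 0
Step 9: declare a=(read b)=24 at depth 0
Step 10: declare f=(read a)=24 at depth 0
Visible at query point: a=24 b=24 f=24

Answer: a=24 b=24 f=24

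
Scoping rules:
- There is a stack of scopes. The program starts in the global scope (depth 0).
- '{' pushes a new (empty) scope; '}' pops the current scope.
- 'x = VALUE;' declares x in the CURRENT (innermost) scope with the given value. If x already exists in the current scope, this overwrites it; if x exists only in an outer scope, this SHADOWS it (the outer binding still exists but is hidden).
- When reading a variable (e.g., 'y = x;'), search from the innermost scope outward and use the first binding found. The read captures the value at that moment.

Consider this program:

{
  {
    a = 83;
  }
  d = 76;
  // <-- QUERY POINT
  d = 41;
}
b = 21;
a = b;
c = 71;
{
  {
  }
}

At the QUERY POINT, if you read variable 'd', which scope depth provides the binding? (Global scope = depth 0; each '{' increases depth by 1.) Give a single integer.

Answer: 1

Derivation:
Step 1: enter scope (depth=1)
Step 2: enter scope (depth=2)
Step 3: declare a=83 at depth 2
Step 4: exit scope (depth=1)
Step 5: declare d=76 at depth 1
Visible at query point: d=76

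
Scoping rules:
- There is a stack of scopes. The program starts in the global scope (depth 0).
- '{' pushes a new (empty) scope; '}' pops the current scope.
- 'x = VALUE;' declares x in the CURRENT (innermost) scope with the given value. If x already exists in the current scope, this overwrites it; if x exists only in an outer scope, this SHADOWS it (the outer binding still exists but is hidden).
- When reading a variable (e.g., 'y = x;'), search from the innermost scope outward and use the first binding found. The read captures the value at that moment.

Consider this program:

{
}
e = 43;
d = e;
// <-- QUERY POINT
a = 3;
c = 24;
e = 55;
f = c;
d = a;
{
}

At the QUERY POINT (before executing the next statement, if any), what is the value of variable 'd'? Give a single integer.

Answer: 43

Derivation:
Step 1: enter scope (depth=1)
Step 2: exit scope (depth=0)
Step 3: declare e=43 at depth 0
Step 4: declare d=(read e)=43 at depth 0
Visible at query point: d=43 e=43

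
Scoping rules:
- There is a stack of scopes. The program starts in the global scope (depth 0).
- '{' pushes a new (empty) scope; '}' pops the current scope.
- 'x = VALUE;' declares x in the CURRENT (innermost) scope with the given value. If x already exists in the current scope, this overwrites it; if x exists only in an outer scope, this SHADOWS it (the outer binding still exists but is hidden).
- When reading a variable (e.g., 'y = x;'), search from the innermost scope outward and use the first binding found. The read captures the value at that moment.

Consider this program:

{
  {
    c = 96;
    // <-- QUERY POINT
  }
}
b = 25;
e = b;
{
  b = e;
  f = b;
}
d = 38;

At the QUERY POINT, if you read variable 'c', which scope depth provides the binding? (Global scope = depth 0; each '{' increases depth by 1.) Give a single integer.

Answer: 2

Derivation:
Step 1: enter scope (depth=1)
Step 2: enter scope (depth=2)
Step 3: declare c=96 at depth 2
Visible at query point: c=96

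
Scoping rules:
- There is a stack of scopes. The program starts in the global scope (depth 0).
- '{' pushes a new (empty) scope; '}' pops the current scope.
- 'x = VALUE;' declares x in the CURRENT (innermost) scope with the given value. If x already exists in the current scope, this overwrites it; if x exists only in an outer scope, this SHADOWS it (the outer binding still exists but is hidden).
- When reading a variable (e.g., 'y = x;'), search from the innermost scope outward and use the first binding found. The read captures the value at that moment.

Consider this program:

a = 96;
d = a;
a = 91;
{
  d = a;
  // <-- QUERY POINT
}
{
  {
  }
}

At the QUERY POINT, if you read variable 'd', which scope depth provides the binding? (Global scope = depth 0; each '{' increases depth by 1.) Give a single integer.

Answer: 1

Derivation:
Step 1: declare a=96 at depth 0
Step 2: declare d=(read a)=96 at depth 0
Step 3: declare a=91 at depth 0
Step 4: enter scope (depth=1)
Step 5: declare d=(read a)=91 at depth 1
Visible at query point: a=91 d=91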